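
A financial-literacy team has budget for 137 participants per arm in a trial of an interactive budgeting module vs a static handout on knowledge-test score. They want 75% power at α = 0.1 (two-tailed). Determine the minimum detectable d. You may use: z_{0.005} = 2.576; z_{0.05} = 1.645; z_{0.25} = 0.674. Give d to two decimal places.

For two independent groups of n = 137 each: d_min = (z_{α/2} + z_β)·√(2/n).
z-sum = 1.645 + 0.674 = 2.319.
d_min = 2.319 × √(2/137) = 2.319 × 0.1208 = 0.280.

d_min ≈ 0.28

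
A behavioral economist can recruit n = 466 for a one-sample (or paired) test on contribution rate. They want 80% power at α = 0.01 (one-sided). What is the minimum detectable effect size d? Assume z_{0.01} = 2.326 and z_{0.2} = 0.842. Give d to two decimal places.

For a single sample (or paired design) of n = 466: d_min = (z_{α} + z_β)/√n.
z-sum = 2.326 + 0.842 = 3.168.
d_min = 3.168 / √466 = 3.168 / 21.587 = 0.147.

d_min ≈ 0.15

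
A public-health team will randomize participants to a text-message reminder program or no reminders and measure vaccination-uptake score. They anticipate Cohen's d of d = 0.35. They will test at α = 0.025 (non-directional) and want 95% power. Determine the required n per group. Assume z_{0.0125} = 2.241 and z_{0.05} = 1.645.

n = 247 per group

For two independent groups with equal n: n = 2·((z_{α/2} + z_β) / d)².
z_{α/2} + z_β = 2.241 + 1.645 = 3.886.
n = 2 × (3.886 / 0.35)² = 2 × 11.103² = 2 × 123.27 = 246.5.
Round up to the next whole participant.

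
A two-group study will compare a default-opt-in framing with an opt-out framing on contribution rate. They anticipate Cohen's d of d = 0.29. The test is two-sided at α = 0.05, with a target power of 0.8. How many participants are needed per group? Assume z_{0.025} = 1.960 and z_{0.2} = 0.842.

n = 187 per group

For two independent groups with equal n: n = 2·((z_{α/2} + z_β) / d)².
z_{α/2} + z_β = 1.960 + 0.842 = 2.802.
n = 2 × (2.802 / 0.29)² = 2 × 9.662² = 2 × 93.36 = 186.7.
Round up to the next whole participant.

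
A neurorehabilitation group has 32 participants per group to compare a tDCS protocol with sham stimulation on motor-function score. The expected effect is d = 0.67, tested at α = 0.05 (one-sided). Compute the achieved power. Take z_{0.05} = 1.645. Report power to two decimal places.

power ≈ 0.85

For two equal groups, power = Φ(d·√(n/2) − z_{α}).
d·√(n/2) = 0.67 × √(32/2) = 0.67 × 4.000 = 2.680.
z_β = 2.680 − 1.645 = 1.035.
Power = Φ(1.035) = 0.850.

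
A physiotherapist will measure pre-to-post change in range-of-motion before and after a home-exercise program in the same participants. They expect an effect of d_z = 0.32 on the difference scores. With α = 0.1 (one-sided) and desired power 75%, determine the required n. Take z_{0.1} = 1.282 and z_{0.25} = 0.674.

For a paired (one-sample on differences) test: n = ((z_{α} + z_β) / d)².
z_{α} + z_β = 1.282 + 0.674 = 1.956.
n = (1.956 / 0.32)² = 6.112² = 37.36.
Round up.

n = 38 pairs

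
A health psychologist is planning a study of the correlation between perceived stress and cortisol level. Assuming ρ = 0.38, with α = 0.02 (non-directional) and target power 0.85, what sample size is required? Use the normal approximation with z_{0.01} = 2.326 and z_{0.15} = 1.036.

Fisher's z: C = ½·ln((1+r)/(1−r)) = ½·ln(2.2258) = 0.4001.
n = ((z_{α/2} + z_β)/C)² + 3.
(2.326 + 1.036) / 0.4001 = 3.362 / 0.4001 = 8.403.
n = 8.403² + 3 = 70.61 + 3 = 73.6.
Round up.

n = 74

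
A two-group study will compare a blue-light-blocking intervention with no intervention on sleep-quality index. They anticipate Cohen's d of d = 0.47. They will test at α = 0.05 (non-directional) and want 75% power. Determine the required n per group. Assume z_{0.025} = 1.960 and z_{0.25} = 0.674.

For two independent groups with equal n: n = 2·((z_{α/2} + z_β) / d)².
z_{α/2} + z_β = 1.960 + 0.674 = 2.634.
n = 2 × (2.634 / 0.47)² = 2 × 5.604² = 2 × 31.41 = 62.8.
Round up to the next whole participant.

n = 63 per group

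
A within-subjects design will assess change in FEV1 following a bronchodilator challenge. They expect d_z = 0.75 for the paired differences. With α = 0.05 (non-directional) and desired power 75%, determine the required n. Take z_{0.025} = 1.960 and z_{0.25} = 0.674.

For a paired (one-sample on differences) test: n = ((z_{α/2} + z_β) / d)².
z_{α/2} + z_β = 1.960 + 0.674 = 2.634.
n = (2.634 / 0.75)² = 3.512² = 12.33.
Round up.

n = 13 pairs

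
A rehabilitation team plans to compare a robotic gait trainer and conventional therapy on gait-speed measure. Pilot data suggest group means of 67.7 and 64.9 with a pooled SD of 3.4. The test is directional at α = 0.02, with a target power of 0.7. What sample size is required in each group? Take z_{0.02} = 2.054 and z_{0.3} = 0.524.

Cohen's d = |M₁ − M₂| / SD_pooled = |67.7 − 64.9| / 3.4 = 2.8 / 3.4 = 0.824.
For two independent groups with equal n: n = 2·((z_{α} + z_β) / d)².
z_{α} + z_β = 2.054 + 0.524 = 2.578.
n = 2 × (2.578 / 0.824)² = 2 × 3.129² = 2 × 9.79 = 19.6.
Round up to the next whole participant.

n = 20 per group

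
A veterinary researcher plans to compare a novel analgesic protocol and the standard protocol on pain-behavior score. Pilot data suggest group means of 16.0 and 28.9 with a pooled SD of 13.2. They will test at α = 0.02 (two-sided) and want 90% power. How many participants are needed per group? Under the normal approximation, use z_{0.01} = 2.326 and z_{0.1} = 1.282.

n = 28 per group

Cohen's d = |M₁ − M₂| / SD_pooled = |16.0 − 28.9| / 13.2 = 12.9 / 13.2 = 0.977.
For two independent groups with equal n: n = 2·((z_{α/2} + z_β) / d)².
z_{α/2} + z_β = 2.326 + 1.282 = 3.608.
n = 2 × (3.608 / 0.977)² = 2 × 3.693² = 2 × 13.64 = 27.3.
Round up to the next whole participant.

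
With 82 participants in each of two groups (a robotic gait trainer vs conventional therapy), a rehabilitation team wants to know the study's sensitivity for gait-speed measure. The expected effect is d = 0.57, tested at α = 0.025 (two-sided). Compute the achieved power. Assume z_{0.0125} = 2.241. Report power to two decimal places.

For two equal groups, power = Φ(d·√(n/2) − z_{α/2}).
d·√(n/2) = 0.57 × √(82/2) = 0.57 × 6.403 = 3.650.
z_β = 3.650 − 2.241 = 1.409.
Power = Φ(1.409) = 0.921.

power ≈ 0.92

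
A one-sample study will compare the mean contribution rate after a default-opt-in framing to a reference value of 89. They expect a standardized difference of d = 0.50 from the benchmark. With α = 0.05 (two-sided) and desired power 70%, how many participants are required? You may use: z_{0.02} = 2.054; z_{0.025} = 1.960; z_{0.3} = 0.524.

For a one-sample test: n = ((z_{α/2} + z_β) / d)².
z_{α/2} + z_β = 1.960 + 0.524 = 2.484.
n = (2.484 / 0.50)² = 4.968² = 24.68.
Round up.

n = 25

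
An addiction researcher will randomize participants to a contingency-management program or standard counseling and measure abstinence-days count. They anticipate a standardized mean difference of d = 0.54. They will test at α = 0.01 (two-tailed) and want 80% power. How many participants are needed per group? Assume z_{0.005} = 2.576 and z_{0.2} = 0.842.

n = 81 per group

For two independent groups with equal n: n = 2·((z_{α/2} + z_β) / d)².
z_{α/2} + z_β = 2.576 + 0.842 = 3.418.
n = 2 × (3.418 / 0.54)² = 2 × 6.330² = 2 × 40.06 = 80.1.
Round up to the next whole participant.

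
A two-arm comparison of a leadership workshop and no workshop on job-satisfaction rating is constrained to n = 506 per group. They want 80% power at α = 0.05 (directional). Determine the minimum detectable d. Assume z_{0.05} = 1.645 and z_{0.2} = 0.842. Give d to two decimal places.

d_min ≈ 0.16

For two independent groups of n = 506 each: d_min = (z_{α} + z_β)·√(2/n).
z-sum = 1.645 + 0.842 = 2.487.
d_min = 2.487 × √(2/506) = 2.487 × 0.0629 = 0.156.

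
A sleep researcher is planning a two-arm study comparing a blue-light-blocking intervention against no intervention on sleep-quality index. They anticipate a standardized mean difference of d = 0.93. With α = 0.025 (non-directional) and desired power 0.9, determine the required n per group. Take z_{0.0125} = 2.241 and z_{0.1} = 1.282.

For two independent groups with equal n: n = 2·((z_{α/2} + z_β) / d)².
z_{α/2} + z_β = 2.241 + 1.282 = 3.523.
n = 2 × (3.523 / 0.93)² = 2 × 3.788² = 2 × 14.35 = 28.7.
Round up to the next whole participant.

n = 29 per group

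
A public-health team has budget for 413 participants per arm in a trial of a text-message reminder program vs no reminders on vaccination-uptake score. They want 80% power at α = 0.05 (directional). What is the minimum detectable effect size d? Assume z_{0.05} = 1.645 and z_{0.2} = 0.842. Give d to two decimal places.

For two independent groups of n = 413 each: d_min = (z_{α} + z_β)·√(2/n).
z-sum = 1.645 + 0.842 = 2.487.
d_min = 2.487 × √(2/413) = 2.487 × 0.0696 = 0.173.

d_min ≈ 0.17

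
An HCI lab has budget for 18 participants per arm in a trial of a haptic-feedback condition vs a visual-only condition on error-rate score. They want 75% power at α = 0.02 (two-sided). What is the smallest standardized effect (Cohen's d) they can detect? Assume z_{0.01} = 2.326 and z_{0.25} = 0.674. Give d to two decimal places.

For two independent groups of n = 18 each: d_min = (z_{α/2} + z_β)·√(2/n).
z-sum = 2.326 + 0.674 = 3.000.
d_min = 3.000 × √(2/18) = 3.000 × 0.3333 = 1.000.

d_min ≈ 1.00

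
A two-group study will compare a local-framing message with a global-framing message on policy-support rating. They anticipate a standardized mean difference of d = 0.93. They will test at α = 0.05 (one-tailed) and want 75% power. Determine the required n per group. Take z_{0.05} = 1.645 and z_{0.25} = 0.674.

For two independent groups with equal n: n = 2·((z_{α} + z_β) / d)².
z_{α} + z_β = 1.645 + 0.674 = 2.319.
n = 2 × (2.319 / 0.93)² = 2 × 2.494² = 2 × 6.22 = 12.4.
Round up to the next whole participant.

n = 13 per group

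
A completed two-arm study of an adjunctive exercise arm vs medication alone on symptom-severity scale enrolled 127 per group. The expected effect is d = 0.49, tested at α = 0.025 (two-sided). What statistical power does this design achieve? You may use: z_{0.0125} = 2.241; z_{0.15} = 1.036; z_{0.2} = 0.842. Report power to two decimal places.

power ≈ 0.95

For two equal groups, power = Φ(d·√(n/2) − z_{α/2}).
d·√(n/2) = 0.49 × √(127/2) = 0.49 × 7.969 = 3.905.
z_β = 3.905 − 2.241 = 1.664.
Power = Φ(1.664) = 0.952.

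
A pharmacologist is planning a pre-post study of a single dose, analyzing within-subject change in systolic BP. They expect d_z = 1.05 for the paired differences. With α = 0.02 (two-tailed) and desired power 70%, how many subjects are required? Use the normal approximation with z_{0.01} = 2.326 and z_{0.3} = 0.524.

n = 8 pairs

For a paired (one-sample on differences) test: n = ((z_{α/2} + z_β) / d)².
z_{α/2} + z_β = 2.326 + 0.524 = 2.850.
n = (2.850 / 1.05)² = 2.714² = 7.37.
Round up.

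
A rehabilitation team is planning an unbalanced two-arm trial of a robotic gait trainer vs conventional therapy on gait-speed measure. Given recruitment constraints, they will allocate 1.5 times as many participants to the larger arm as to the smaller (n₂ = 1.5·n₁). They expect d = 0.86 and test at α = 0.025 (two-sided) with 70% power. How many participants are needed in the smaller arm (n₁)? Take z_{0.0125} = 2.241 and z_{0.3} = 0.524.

With allocation ratio k = n₂/n₁ = 1.5, Var(x̄₁−x̄₂) = σ²(1/n₁ + 1/(k·n₁)) = σ²·(k+1)/(k·n₁).
So n₁ = (1 + 1/k)·((z_{α/2} + z_β)/d)² = 1.667 × (2.765/0.86)².
n₁ = 1.667 × 10.34 = 17.2.
Round up: n₁ = 18, giving n₂ = 1.5 × 18 = 27.

n₁ = 18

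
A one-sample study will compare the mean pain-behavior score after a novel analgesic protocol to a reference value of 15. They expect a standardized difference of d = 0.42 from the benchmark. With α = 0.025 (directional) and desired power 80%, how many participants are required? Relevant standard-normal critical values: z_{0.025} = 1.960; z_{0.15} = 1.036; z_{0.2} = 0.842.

For a one-sample test: n = ((z_{α} + z_β) / d)².
z_{α} + z_β = 1.960 + 0.842 = 2.802.
n = (2.802 / 0.42)² = 6.671² = 44.51.
Round up.

n = 45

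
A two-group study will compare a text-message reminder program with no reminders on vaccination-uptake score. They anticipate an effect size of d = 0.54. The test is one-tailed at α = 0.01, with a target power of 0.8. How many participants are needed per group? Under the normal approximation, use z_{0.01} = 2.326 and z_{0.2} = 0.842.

For two independent groups with equal n: n = 2·((z_{α} + z_β) / d)².
z_{α} + z_β = 2.326 + 0.842 = 3.168.
n = 2 × (3.168 / 0.54)² = 2 × 5.867² = 2 × 34.42 = 68.8.
Round up to the next whole participant.

n = 69 per group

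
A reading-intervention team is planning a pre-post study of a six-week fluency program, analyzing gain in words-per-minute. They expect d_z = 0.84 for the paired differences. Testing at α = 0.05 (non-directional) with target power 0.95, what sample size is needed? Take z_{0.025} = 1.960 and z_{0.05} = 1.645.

n = 19 pairs

For a paired (one-sample on differences) test: n = ((z_{α/2} + z_β) / d)².
z_{α/2} + z_β = 1.960 + 1.645 = 3.605.
n = (3.605 / 0.84)² = 4.292² = 18.42.
Round up.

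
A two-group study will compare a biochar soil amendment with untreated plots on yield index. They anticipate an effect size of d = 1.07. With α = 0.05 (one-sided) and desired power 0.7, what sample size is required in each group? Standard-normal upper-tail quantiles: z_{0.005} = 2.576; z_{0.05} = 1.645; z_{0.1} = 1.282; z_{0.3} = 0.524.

n = 9 per group

For two independent groups with equal n: n = 2·((z_{α} + z_β) / d)².
z_{α} + z_β = 1.645 + 0.524 = 2.169.
n = 2 × (2.169 / 1.07)² = 2 × 2.027² = 2 × 4.11 = 8.2.
Round up to the next whole participant.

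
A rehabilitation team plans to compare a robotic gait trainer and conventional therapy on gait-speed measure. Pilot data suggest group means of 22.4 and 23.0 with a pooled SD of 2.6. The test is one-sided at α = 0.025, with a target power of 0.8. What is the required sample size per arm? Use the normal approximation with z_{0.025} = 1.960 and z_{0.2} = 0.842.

Cohen's d = |M₁ − M₂| / SD_pooled = |22.4 − 23.0| / 2.6 = 0.6 / 2.6 = 0.231.
For two independent groups with equal n: n = 2·((z_{α} + z_β) / d)².
z_{α} + z_β = 1.960 + 0.842 = 2.802.
n = 2 × (2.802 / 0.231)² = 2 × 12.130² = 2 × 147.13 = 294.3.
Round up to the next whole participant.

n = 295 per group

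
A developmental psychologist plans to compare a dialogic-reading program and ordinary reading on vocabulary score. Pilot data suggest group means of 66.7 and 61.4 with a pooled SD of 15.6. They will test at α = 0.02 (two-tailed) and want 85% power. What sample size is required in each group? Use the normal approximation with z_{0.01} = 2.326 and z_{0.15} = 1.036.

n = 196 per group

Cohen's d = |M₁ − M₂| / SD_pooled = |66.7 − 61.4| / 15.6 = 5.3 / 15.6 = 0.340.
For two independent groups with equal n: n = 2·((z_{α/2} + z_β) / d)².
z_{α/2} + z_β = 2.326 + 1.036 = 3.362.
n = 2 × (3.362 / 0.340)² = 2 × 9.888² = 2 × 97.78 = 195.6.
Round up to the next whole participant.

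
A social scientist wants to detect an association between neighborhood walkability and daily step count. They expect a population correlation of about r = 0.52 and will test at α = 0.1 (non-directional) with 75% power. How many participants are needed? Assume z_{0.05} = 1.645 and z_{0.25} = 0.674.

Fisher's z: C = ½·ln((1+r)/(1−r)) = ½·ln(3.1667) = 0.5763.
n = ((z_{α/2} + z_β)/C)² + 3.
(1.645 + 0.674) / 0.5763 = 2.319 / 0.5763 = 4.024.
n = 4.024² + 3 = 16.19 + 3 = 19.2.
Round up.

n = 20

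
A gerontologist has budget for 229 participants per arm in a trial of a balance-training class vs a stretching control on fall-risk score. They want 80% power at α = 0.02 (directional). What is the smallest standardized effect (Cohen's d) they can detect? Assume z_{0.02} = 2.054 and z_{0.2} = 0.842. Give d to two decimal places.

For two independent groups of n = 229 each: d_min = (z_{α} + z_β)·√(2/n).
z-sum = 2.054 + 0.842 = 2.896.
d_min = 2.896 × √(2/229) = 2.896 × 0.0935 = 0.271.

d_min ≈ 0.27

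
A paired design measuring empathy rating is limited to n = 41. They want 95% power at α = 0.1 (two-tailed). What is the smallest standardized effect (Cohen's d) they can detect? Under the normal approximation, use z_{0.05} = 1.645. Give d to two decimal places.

For a single sample (or paired design) of n = 41: d_min = (z_{α/2} + z_β)/√n.
z-sum = 1.645 + 1.645 = 3.290.
d_min = 3.290 / √41 = 3.290 / 6.403 = 0.514.

d_min ≈ 0.51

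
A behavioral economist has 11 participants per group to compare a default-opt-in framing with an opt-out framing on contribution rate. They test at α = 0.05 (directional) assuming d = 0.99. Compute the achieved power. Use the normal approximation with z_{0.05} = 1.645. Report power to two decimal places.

power ≈ 0.75

For two equal groups, power = Φ(d·√(n/2) − z_{α}).
d·√(n/2) = 0.99 × √(11/2) = 0.99 × 2.345 = 2.322.
z_β = 2.322 − 1.645 = 0.677.
Power = Φ(0.677) = 0.751.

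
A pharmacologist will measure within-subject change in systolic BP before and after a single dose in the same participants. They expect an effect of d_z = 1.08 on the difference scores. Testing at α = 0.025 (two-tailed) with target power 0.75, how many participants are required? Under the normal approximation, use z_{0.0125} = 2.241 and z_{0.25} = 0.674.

For a paired (one-sample on differences) test: n = ((z_{α/2} + z_β) / d)².
z_{α/2} + z_β = 2.241 + 0.674 = 2.915.
n = (2.915 / 1.08)² = 2.699² = 7.29.
Round up.

n = 8 pairs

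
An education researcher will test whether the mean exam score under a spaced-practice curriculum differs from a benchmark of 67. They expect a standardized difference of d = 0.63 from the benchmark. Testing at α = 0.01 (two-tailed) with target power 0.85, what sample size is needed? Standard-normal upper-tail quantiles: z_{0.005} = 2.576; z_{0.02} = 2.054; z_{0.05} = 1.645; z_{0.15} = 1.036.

n = 33

For a one-sample test: n = ((z_{α/2} + z_β) / d)².
z_{α/2} + z_β = 2.576 + 1.036 = 3.612.
n = (3.612 / 0.63)² = 5.733² = 32.87.
Round up.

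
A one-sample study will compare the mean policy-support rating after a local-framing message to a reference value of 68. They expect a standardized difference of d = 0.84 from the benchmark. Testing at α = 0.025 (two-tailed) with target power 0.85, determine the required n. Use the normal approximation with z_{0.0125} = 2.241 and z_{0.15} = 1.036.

n = 16

For a one-sample test: n = ((z_{α/2} + z_β) / d)².
z_{α/2} + z_β = 2.241 + 1.036 = 3.277.
n = (3.277 / 0.84)² = 3.901² = 15.22.
Round up.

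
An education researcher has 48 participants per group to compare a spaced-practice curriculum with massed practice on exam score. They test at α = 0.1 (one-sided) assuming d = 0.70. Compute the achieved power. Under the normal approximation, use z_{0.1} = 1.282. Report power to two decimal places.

power ≈ 0.98

For two equal groups, power = Φ(d·√(n/2) − z_{α}).
d·√(n/2) = 0.70 × √(48/2) = 0.70 × 4.899 = 3.429.
z_β = 3.429 − 1.282 = 2.147.
Power = Φ(2.147) = 0.984.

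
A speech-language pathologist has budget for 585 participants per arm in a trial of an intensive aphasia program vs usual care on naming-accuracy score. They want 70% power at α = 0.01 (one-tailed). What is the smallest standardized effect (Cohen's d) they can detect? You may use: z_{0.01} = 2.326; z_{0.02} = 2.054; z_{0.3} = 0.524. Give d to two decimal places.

d_min ≈ 0.17

For two independent groups of n = 585 each: d_min = (z_{α} + z_β)·√(2/n).
z-sum = 2.326 + 0.524 = 2.850.
d_min = 2.850 × √(2/585) = 2.850 × 0.0585 = 0.167.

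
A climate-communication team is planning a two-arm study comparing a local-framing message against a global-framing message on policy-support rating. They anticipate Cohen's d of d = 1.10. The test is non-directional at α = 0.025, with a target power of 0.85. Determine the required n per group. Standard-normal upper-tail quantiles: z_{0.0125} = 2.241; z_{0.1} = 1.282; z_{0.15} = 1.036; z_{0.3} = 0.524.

For two independent groups with equal n: n = 2·((z_{α/2} + z_β) / d)².
z_{α/2} + z_β = 2.241 + 1.036 = 3.277.
n = 2 × (3.277 / 1.10)² = 2 × 2.979² = 2 × 8.87 = 17.7.
Round up to the next whole participant.

n = 18 per group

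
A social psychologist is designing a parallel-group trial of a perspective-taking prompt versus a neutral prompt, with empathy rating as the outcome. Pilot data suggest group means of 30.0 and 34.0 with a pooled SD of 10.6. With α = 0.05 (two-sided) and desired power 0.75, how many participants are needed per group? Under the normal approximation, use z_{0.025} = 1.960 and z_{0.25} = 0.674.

Cohen's d = |M₁ − M₂| / SD_pooled = |30.0 − 34.0| / 10.6 = 4.0 / 10.6 = 0.377.
For two independent groups with equal n: n = 2·((z_{α/2} + z_β) / d)².
z_{α/2} + z_β = 1.960 + 0.674 = 2.634.
n = 2 × (2.634 / 0.377)² = 2 × 6.987² = 2 × 48.81 = 97.6.
Round up to the next whole participant.

n = 98 per group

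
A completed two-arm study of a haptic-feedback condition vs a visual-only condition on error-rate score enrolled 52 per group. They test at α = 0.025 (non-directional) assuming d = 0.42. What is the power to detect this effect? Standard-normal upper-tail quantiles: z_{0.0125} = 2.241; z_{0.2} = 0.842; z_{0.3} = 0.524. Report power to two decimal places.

power ≈ 0.46

For two equal groups, power = Φ(d·√(n/2) − z_{α/2}).
d·√(n/2) = 0.42 × √(52/2) = 0.42 × 5.099 = 2.142.
z_β = 2.142 − 2.241 = -0.099.
Power = Φ(-0.099) = 0.460.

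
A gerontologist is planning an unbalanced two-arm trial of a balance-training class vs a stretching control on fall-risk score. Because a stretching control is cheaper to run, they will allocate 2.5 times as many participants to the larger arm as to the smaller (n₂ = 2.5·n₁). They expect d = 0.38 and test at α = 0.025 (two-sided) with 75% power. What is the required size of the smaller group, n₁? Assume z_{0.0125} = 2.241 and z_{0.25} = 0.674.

n₁ = 83

With allocation ratio k = n₂/n₁ = 2.5, Var(x̄₁−x̄₂) = σ²(1/n₁ + 1/(k·n₁)) = σ²·(k+1)/(k·n₁).
So n₁ = (1 + 1/k)·((z_{α/2} + z_β)/d)² = 1.400 × (2.915/0.38)².
n₁ = 1.400 × 58.85 = 82.4.
Round up: n₁ = 83, giving n₂ = ⌈2.5 × 83⌉ = ⌈207.5⌉ = 208.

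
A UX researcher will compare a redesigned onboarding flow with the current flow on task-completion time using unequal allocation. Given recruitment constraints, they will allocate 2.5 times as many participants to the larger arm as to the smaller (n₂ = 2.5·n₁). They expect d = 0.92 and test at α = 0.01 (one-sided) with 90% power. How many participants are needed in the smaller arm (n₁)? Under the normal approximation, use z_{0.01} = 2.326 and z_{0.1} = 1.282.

With allocation ratio k = n₂/n₁ = 2.5, Var(x̄₁−x̄₂) = σ²(1/n₁ + 1/(k·n₁)) = σ²·(k+1)/(k·n₁).
So n₁ = (1 + 1/k)·((z_{α} + z_β)/d)² = 1.400 × (3.608/0.92)².
n₁ = 1.400 × 15.38 = 21.5.
Round up: n₁ = 22, giving n₂ = 2.5 × 22 = 55.

n₁ = 22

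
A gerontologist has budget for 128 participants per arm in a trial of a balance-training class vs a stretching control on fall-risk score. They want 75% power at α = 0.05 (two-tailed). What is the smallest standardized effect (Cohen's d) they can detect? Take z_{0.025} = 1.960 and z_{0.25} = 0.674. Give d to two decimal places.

d_min ≈ 0.33

For two independent groups of n = 128 each: d_min = (z_{α/2} + z_β)·√(2/n).
z-sum = 1.960 + 0.674 = 2.634.
d_min = 2.634 × √(2/128) = 2.634 × 0.1250 = 0.329.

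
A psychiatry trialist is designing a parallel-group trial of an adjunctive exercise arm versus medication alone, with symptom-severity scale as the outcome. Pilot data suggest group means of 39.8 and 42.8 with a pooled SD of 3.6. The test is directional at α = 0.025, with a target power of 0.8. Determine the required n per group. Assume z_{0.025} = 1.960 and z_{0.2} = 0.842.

n = 23 per group

Cohen's d = |M₁ − M₂| / SD_pooled = |39.8 − 42.8| / 3.6 = 3.0 / 3.6 = 0.833.
For two independent groups with equal n: n = 2·((z_{α} + z_β) / d)².
z_{α} + z_β = 1.960 + 0.842 = 2.802.
n = 2 × (2.802 / 0.833)² = 2 × 3.364² = 2 × 11.31 = 22.6.
Round up to the next whole participant.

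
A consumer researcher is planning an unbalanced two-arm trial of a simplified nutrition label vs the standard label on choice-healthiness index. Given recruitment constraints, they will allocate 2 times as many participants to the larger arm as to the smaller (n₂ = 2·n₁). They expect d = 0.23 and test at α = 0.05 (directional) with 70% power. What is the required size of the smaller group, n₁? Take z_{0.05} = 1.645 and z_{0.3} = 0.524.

With allocation ratio k = n₂/n₁ = 2, Var(x̄₁−x̄₂) = σ²(1/n₁ + 1/(k·n₁)) = σ²·(k+1)/(k·n₁).
So n₁ = (1 + 1/k)·((z_{α} + z_β)/d)² = 1.500 × (2.169/0.23)².
n₁ = 1.500 × 88.93 = 133.4.
Round up: n₁ = 134, giving n₂ = 2 × 134 = 268.

n₁ = 134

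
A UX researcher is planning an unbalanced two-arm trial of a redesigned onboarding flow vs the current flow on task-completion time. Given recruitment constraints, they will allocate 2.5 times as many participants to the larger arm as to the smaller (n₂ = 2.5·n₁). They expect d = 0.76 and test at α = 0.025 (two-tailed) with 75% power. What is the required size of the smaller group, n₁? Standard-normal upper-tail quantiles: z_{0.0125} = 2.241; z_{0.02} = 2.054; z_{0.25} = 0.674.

n₁ = 21

With allocation ratio k = n₂/n₁ = 2.5, Var(x̄₁−x̄₂) = σ²(1/n₁ + 1/(k·n₁)) = σ²·(k+1)/(k·n₁).
So n₁ = (1 + 1/k)·((z_{α/2} + z_β)/d)² = 1.400 × (2.915/0.76)².
n₁ = 1.400 × 14.71 = 20.6.
Round up: n₁ = 21, giving n₂ = ⌈2.5 × 21⌉ = ⌈52.5⌉ = 53.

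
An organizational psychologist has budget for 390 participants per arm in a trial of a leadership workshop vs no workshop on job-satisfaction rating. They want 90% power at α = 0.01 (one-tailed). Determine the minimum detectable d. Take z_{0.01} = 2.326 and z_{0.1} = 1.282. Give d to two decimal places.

d_min ≈ 0.26

For two independent groups of n = 390 each: d_min = (z_{α} + z_β)·√(2/n).
z-sum = 2.326 + 1.282 = 3.608.
d_min = 3.608 × √(2/390) = 3.608 × 0.0716 = 0.258.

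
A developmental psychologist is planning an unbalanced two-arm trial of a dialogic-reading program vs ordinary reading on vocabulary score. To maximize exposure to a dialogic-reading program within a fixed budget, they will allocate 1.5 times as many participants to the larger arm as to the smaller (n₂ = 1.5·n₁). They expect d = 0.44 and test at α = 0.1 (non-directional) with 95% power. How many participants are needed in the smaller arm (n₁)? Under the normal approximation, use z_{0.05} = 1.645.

n₁ = 94

With allocation ratio k = n₂/n₁ = 1.5, Var(x̄₁−x̄₂) = σ²(1/n₁ + 1/(k·n₁)) = σ²·(k+1)/(k·n₁).
So n₁ = (1 + 1/k)·((z_{α/2} + z_β)/d)² = 1.667 × (3.290/0.44)².
n₁ = 1.667 × 55.91 = 93.2.
Round up: n₁ = 94, giving n₂ = 1.5 × 94 = 141.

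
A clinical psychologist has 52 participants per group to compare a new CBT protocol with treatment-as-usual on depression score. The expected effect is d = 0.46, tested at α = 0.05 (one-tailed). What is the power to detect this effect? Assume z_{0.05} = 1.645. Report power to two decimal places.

power ≈ 0.76

For two equal groups, power = Φ(d·√(n/2) − z_{α}).
d·√(n/2) = 0.46 × √(52/2) = 0.46 × 5.099 = 2.346.
z_β = 2.346 − 1.645 = 0.701.
Power = Φ(0.701) = 0.758.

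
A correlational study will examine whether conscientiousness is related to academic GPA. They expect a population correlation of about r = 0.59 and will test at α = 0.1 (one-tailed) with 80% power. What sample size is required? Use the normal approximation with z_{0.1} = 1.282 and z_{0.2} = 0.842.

Fisher's z: C = ½·ln((1+r)/(1−r)) = ½·ln(3.8780) = 0.6777.
n = ((z_{α} + z_β)/C)² + 3.
(1.282 + 0.842) / 0.6777 = 2.124 / 0.6777 = 3.134.
n = 3.134² + 3 = 9.82 + 3 = 12.8.
Round up.

n = 13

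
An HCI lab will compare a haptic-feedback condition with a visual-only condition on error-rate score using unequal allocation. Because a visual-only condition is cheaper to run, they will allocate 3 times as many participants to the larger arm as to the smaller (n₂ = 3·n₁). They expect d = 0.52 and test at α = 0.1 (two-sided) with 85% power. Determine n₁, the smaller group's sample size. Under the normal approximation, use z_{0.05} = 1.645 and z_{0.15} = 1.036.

n₁ = 36

With allocation ratio k = n₂/n₁ = 3, Var(x̄₁−x̄₂) = σ²(1/n₁ + 1/(k·n₁)) = σ²·(k+1)/(k·n₁).
So n₁ = (1 + 1/k)·((z_{α/2} + z_β)/d)² = 1.333 × (2.681/0.52)².
n₁ = 1.333 × 26.58 = 35.4.
Round up: n₁ = 36, giving n₂ = 3 × 36 = 108.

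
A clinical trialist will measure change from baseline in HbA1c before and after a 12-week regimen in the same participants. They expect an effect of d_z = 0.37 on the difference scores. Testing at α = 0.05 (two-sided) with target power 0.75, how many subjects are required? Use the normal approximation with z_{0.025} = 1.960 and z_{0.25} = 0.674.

For a paired (one-sample on differences) test: n = ((z_{α/2} + z_β) / d)².
z_{α/2} + z_β = 1.960 + 0.674 = 2.634.
n = (2.634 / 0.37)² = 7.119² = 50.68.
Round up.

n = 51 pairs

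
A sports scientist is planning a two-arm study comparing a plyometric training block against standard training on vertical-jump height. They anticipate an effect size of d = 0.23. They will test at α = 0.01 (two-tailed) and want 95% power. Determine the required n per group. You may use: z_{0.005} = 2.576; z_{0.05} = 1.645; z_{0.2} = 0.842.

n = 674 per group

For two independent groups with equal n: n = 2·((z_{α/2} + z_β) / d)².
z_{α/2} + z_β = 2.576 + 1.645 = 4.221.
n = 2 × (4.221 / 0.23)² = 2 × 18.352² = 2 × 336.80 = 673.6.
Round up to the next whole participant.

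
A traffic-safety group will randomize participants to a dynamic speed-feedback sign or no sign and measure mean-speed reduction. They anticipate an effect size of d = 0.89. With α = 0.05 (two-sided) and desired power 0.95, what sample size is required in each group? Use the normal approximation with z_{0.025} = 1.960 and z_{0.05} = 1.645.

For two independent groups with equal n: n = 2·((z_{α/2} + z_β) / d)².
z_{α/2} + z_β = 1.960 + 1.645 = 3.605.
n = 2 × (3.605 / 0.89)² = 2 × 4.051² = 2 × 16.41 = 32.8.
Round up to the next whole participant.

n = 33 per group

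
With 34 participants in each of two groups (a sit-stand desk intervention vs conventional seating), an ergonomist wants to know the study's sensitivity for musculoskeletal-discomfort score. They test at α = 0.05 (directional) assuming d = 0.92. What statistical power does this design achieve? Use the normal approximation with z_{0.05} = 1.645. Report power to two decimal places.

power ≈ 0.98

For two equal groups, power = Φ(d·√(n/2) − z_{α}).
d·√(n/2) = 0.92 × √(34/2) = 0.92 × 4.123 = 3.793.
z_β = 3.793 − 1.645 = 2.148.
Power = Φ(2.148) = 0.984.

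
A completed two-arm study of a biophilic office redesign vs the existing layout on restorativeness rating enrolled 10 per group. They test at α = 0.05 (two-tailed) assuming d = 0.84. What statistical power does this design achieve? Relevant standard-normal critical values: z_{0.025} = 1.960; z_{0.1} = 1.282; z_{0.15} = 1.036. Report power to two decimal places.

For two equal groups, power = Φ(d·√(n/2) − z_{α/2}).
d·√(n/2) = 0.84 × √(10/2) = 0.84 × 2.236 = 1.878.
z_β = 1.878 − 1.960 = -0.082.
Power = Φ(-0.082) = 0.467.

power ≈ 0.47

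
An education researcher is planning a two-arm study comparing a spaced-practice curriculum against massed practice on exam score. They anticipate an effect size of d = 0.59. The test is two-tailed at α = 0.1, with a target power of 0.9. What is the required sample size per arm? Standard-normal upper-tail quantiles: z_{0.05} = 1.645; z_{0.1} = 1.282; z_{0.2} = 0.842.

For two independent groups with equal n: n = 2·((z_{α/2} + z_β) / d)².
z_{α/2} + z_β = 1.645 + 1.282 = 2.927.
n = 2 × (2.927 / 0.59)² = 2 × 4.961² = 2 × 24.61 = 49.2.
Round up to the next whole participant.

n = 50 per group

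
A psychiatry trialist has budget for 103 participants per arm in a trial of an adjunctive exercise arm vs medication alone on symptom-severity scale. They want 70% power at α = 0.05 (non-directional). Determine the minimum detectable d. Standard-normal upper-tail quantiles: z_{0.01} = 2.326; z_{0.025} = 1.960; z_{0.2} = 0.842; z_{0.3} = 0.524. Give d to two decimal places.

d_min ≈ 0.35

For two independent groups of n = 103 each: d_min = (z_{α/2} + z_β)·√(2/n).
z-sum = 1.960 + 0.524 = 2.484.
d_min = 2.484 × √(2/103) = 2.484 × 0.1393 = 0.346.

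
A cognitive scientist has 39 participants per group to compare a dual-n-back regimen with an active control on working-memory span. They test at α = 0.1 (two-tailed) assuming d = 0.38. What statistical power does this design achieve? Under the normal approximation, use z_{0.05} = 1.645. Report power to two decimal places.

For two equal groups, power = Φ(d·√(n/2) − z_{α/2}).
d·√(n/2) = 0.38 × √(39/2) = 0.38 × 4.416 = 1.678.
z_β = 1.678 − 1.645 = 0.033.
Power = Φ(0.033) = 0.513.

power ≈ 0.51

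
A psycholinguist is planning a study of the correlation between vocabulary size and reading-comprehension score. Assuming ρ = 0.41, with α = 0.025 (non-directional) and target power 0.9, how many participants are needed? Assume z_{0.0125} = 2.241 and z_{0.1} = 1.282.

n = 69

Fisher's z: C = ½·ln((1+r)/(1−r)) = ½·ln(2.3898) = 0.4356.
n = ((z_{α/2} + z_β)/C)² + 3.
(2.241 + 1.282) / 0.4356 = 3.523 / 0.4356 = 8.088.
n = 8.088² + 3 = 65.41 + 3 = 68.4.
Round up.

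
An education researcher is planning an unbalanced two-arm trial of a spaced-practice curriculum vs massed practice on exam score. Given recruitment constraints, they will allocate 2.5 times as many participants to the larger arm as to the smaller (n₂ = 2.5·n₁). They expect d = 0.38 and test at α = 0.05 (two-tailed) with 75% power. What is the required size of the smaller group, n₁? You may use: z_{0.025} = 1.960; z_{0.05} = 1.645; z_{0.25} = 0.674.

n₁ = 68

With allocation ratio k = n₂/n₁ = 2.5, Var(x̄₁−x̄₂) = σ²(1/n₁ + 1/(k·n₁)) = σ²·(k+1)/(k·n₁).
So n₁ = (1 + 1/k)·((z_{α/2} + z_β)/d)² = 1.400 × (2.634/0.38)².
n₁ = 1.400 × 48.05 = 67.3.
Round up: n₁ = 68, giving n₂ = 2.5 × 68 = 170.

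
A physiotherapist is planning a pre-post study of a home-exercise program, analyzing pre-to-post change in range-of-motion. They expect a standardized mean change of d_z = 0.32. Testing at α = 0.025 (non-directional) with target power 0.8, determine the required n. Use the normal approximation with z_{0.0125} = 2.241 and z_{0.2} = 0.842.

For a paired (one-sample on differences) test: n = ((z_{α/2} + z_β) / d)².
z_{α/2} + z_β = 2.241 + 0.842 = 3.083.
n = (3.083 / 0.32)² = 9.634² = 92.82.
Round up.

n = 93 pairs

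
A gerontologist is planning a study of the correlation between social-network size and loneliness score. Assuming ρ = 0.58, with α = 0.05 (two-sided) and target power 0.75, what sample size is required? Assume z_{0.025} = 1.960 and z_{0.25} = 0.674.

Fisher's z: C = ½·ln((1+r)/(1−r)) = ½·ln(3.7619) = 0.6625.
n = ((z_{α/2} + z_β)/C)² + 3.
(1.960 + 0.674) / 0.6625 = 2.634 / 0.6625 = 3.976.
n = 3.976² + 3 = 15.81 + 3 = 18.8.
Round up.

n = 19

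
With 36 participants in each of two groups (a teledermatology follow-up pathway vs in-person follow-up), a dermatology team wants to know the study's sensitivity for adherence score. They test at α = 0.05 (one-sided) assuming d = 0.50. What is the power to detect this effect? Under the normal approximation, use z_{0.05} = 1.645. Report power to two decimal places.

For two equal groups, power = Φ(d·√(n/2) − z_{α}).
d·√(n/2) = 0.50 × √(36/2) = 0.50 × 4.243 = 2.121.
z_β = 2.121 − 1.645 = 0.476.
Power = Φ(0.476) = 0.683.

power ≈ 0.68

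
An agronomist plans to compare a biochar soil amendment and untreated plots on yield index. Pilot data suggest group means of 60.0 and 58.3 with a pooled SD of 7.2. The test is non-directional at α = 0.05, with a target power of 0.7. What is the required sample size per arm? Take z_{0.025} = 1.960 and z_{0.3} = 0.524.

n = 222 per group

Cohen's d = |M₁ − M₂| / SD_pooled = |60.0 − 58.3| / 7.2 = 1.7 / 7.2 = 0.236.
For two independent groups with equal n: n = 2·((z_{α/2} + z_β) / d)².
z_{α/2} + z_β = 1.960 + 0.524 = 2.484.
n = 2 × (2.484 / 0.236)² = 2 × 10.525² = 2 × 110.78 = 221.6.
Round up to the next whole participant.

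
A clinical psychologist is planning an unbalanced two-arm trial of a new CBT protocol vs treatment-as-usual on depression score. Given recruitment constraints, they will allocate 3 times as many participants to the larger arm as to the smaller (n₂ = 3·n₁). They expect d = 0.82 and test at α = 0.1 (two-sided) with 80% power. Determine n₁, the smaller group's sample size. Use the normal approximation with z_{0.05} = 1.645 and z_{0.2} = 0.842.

n₁ = 13

With allocation ratio k = n₂/n₁ = 3, Var(x̄₁−x̄₂) = σ²(1/n₁ + 1/(k·n₁)) = σ²·(k+1)/(k·n₁).
So n₁ = (1 + 1/k)·((z_{α/2} + z_β)/d)² = 1.333 × (2.487/0.82)².
n₁ = 1.333 × 9.20 = 12.3.
Round up: n₁ = 13, giving n₂ = 3 × 13 = 39.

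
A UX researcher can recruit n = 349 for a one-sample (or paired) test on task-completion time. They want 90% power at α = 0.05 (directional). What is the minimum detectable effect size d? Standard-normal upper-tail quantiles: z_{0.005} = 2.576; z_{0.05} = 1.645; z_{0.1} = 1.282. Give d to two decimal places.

d_min ≈ 0.16

For a single sample (or paired design) of n = 349: d_min = (z_{α} + z_β)/√n.
z-sum = 1.645 + 1.282 = 2.927.
d_min = 2.927 / √349 = 2.927 / 18.682 = 0.157.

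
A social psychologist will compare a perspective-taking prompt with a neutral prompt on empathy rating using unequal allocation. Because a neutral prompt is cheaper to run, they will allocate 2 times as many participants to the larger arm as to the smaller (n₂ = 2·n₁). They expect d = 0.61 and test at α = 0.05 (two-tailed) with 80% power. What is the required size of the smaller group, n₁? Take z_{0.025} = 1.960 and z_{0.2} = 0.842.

With allocation ratio k = n₂/n₁ = 2, Var(x̄₁−x̄₂) = σ²(1/n₁ + 1/(k·n₁)) = σ²·(k+1)/(k·n₁).
So n₁ = (1 + 1/k)·((z_{α/2} + z_β)/d)² = 1.500 × (2.802/0.61)².
n₁ = 1.500 × 21.10 = 31.6.
Round up: n₁ = 32, giving n₂ = 2 × 32 = 64.

n₁ = 32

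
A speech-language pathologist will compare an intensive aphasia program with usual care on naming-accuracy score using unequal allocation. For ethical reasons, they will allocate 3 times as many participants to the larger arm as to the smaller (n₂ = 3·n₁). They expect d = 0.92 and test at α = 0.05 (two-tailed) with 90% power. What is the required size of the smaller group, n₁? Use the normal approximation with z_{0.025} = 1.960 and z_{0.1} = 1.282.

With allocation ratio k = n₂/n₁ = 3, Var(x̄₁−x̄₂) = σ²(1/n₁ + 1/(k·n₁)) = σ²·(k+1)/(k·n₁).
So n₁ = (1 + 1/k)·((z_{α/2} + z_β)/d)² = 1.333 × (3.242/0.92)².
n₁ = 1.333 × 12.42 = 16.6.
Round up: n₁ = 17, giving n₂ = 3 × 17 = 51.

n₁ = 17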